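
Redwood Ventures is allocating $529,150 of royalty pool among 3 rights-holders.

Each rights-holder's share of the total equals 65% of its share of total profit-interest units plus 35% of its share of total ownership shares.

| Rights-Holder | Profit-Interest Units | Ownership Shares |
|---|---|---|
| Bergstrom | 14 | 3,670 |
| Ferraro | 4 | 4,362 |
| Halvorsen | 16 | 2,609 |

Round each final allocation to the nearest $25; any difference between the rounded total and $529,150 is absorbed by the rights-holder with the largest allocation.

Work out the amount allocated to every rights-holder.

Profit-interest units total 34; ownership shares total 10,641.
Composite weights (65% profit-interest units + 35% ownership shares): Bergstrom 0.3884; Ferraro 0.2199; Halvorsen 0.3917.
Pro-rata amounts: Bergstrom 205,500.38; Ferraro 116,383.34; Halvorsen 207,266.29.
After rounding ($25): Bergstrom $205,500; Ferraro $116,375; Halvorsen $207,275. Sum = $529,150.
Sum already equals the total — no adjustment.

Bergstrom: $205,500 · Ferraro: $116,375 · Halvorsen: $207,275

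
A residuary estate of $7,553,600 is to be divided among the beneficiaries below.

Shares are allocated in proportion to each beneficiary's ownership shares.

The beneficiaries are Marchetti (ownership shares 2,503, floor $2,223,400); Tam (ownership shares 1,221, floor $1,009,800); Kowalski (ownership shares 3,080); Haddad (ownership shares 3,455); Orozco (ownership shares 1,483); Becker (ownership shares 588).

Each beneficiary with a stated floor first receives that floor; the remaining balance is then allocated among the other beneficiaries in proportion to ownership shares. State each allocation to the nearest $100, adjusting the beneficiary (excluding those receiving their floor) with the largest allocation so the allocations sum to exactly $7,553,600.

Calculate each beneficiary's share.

Marchetti: $2,223,400 · Tam: $1,009,800 · Kowalski: $1,546,200 · Haddad: $1,734,500 · Orozco: $744,500 · Becker: $295,200

Minimums first: Marchetti $2,223,400; Tam $1,009,800. Residual $4,320,400.
Residual split over remaining ownership shares 8,606: Kowalski 1,546,227.28 → $1,546,200; Haddad 1,734,485.48 → $1,734,500; Orozco 744,498.40 → $744,500; Becker 295,188.84 → $295,200.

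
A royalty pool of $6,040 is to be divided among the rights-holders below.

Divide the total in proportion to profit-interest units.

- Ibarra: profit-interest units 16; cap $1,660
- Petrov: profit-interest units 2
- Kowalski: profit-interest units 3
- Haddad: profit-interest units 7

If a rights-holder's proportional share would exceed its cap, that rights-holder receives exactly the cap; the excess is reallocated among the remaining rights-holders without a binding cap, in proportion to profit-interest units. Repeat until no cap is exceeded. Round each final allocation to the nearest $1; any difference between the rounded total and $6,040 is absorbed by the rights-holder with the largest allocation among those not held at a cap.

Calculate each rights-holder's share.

Ibarra: $1,660 | Petrov: $730 | Kowalski: $1,095 | Haddad: $2,555

Combined profit-interest units = 28.
Pro-rata shares before constraints: Ibarra 3,451.43; Petrov 431.43; Kowalski 647.14; Haddad 1,510.00.
Held at cap: Ibarra ($1,660); residual $4,380 reallocated over remaining profit-interest units 12.
Shares after redistribution: Petrov 730.00 → $730; Kowalski 1,095.00 → $1,095; Haddad 2,555.00 → $2,555.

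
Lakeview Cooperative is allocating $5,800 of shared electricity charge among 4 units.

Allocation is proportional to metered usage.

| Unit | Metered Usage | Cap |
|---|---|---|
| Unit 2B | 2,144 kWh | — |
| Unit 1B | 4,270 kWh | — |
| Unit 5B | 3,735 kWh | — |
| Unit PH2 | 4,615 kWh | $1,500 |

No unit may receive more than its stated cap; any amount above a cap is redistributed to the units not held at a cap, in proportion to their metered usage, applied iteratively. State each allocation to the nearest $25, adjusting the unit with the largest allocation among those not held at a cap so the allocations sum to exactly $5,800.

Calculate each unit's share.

Combined metered usage = 14,764.
Pro-rata shares before constraints: Unit 2B 842.26; Unit 1B 1,677.46; Unit 5B 1,467.29; Unit PH2 1,812.99.
Held at cap: Unit PH2 ($1,500); residual $4,300 reallocated over remaining metered usage 10,149.
Redistributed shares: Unit 2B 908.39 → $900; Unit 1B 1,809.14 → $1,800; Unit 5B 1,582.47 → $1,575.
Rounding difference +$25 applied to Unit 1B → $1,825.

Unit 2B: $900; Unit 1B: $1,825; Unit 5B: $1,575; Unit PH2: $1,500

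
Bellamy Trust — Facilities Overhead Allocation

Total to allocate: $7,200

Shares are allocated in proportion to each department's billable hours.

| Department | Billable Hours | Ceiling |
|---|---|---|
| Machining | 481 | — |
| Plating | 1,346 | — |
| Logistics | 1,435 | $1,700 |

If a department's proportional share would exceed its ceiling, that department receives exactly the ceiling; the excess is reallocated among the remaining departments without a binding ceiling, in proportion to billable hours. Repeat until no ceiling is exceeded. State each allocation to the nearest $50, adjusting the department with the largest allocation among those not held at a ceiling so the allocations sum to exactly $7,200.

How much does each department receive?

Billable hours total: 3,262.
Proportional shares (ignoring caps): Machining 1,061.68; Plating 2,970.94; Logistics 3,167.38.
Cap binds for Logistics ($1,700); balance $5,500 reallocated over remaining billable hours 1,827.
Shares after redistribution: Machining 1,448.00 → $1,450; Plating 4,052.00 → $4,050.

Machining: $1,450 · Plating: $4,050 · Logistics: $1,700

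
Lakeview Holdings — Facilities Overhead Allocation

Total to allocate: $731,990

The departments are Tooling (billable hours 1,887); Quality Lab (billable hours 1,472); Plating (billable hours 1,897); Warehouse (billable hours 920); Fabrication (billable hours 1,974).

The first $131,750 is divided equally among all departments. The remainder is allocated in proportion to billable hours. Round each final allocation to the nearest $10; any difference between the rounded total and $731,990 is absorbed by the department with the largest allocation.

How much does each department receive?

First tranche $131,750 split equally: $26,350 each.
Remainder $600,240 by billable hours (total 8,150): Tooling 138,975.81 → $138,980; Quality Lab 108,411.45 → $108,410; Plating 139,712.30 → $139,710; Warehouse 67,757.15 → $67,760; Fabrication 145,383.28 → $145,380.
Totals: Tooling $26,350 + $138,980 = $165,330; Quality Lab $26,350 + $108,410 = $134,760; Plating $26,350 + $139,710 = $166,060; Warehouse $26,350 + $67,760 = $94,110; Fabrication $26,350 + $145,380 = $171,730.

Tooling: $165,330 · Quality Lab: $134,760 · Plating: $166,060 · Warehouse: $94,110 · Fabrication: $171,730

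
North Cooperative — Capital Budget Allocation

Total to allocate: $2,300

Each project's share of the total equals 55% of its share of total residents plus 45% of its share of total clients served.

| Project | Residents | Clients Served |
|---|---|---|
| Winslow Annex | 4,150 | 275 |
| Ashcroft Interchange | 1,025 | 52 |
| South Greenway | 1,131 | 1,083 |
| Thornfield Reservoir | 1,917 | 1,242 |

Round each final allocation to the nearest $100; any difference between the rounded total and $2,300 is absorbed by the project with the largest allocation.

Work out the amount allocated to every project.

Residents total 8,223; clients served total 2,652.
Combined weights (55% residents + 45% clients served): Winslow Annex 0.3242; Ashcroft Interchange 0.0774; South Greenway 0.2594; Thornfield Reservoir 0.3390.
Unrounded shares: Winslow Annex 745.75; Ashcroft Interchange 177.98; South Greenway 596.65; Thornfield Reservoir 779.62.
After rounding ($100): Winslow Annex $700; Ashcroft Interchange $200; South Greenway $600; Thornfield Reservoir $800. Sum = $2,300.
Sum already equals the total — no adjustment.

Winslow Annex: $700 · Ashcroft Interchange: $200 · South Greenway: $600 · Thornfield Reservoir: $800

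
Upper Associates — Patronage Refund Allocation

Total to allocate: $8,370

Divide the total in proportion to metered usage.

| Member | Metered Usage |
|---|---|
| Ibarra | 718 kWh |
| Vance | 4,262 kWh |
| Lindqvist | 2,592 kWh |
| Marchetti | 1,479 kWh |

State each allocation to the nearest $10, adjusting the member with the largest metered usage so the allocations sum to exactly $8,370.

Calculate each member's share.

Sum of metered usage: 718 + 4,262 + 2,592 + 1,479 = 9,051.
Unrounded shares: Ibarra 663.98; Vance 3,941.33; Lindqvist 2,396.98; Marchetti 1,367.72.
Rounded to nearest $10: Ibarra $660; Vance $3,940; Lindqvist $2,400; Marchetti $1,370. Sum = $8,370.
No rounding difference to absorb.

Ibarra: $660; Vance: $3,940; Lindqvist: $2,400; Marchetti: $1,370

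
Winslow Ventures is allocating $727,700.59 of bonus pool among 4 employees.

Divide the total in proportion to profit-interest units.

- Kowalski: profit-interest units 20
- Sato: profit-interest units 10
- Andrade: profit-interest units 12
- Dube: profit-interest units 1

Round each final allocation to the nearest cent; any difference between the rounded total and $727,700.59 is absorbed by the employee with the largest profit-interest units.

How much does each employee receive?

Kowalski: $338,465.39 | Sato: $169,232.70 | Andrade: $203,079.23 | Dube: $16,923.27

Sum of profit-interest units: 20 + 10 + 12 + 1 = 43.
Pro-rata amounts: Kowalski 338,465.3907; Sato 169,232.6953; Andrade 203,079.2344; Dube 16,923.2695.
Rounded to nearest cent: Kowalski $338,465.39; Sato $169,232.70; Andrade $203,079.23; Dube $16,923.27. Sum = $727,700.59.
No rounding difference to absorb.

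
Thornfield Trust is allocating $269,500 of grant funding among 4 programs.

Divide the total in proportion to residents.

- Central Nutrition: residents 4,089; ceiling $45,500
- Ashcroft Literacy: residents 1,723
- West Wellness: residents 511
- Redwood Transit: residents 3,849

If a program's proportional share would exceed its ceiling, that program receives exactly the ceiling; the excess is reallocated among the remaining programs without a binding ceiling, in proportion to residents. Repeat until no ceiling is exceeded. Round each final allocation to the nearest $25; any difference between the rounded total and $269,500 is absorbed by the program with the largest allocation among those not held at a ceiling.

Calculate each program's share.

Combined residents = 10,172.
Proportional shares (ignoring caps): Central Nutrition 108,335.18; Ashcroft Literacy 45,649.68; West Wellness 13,538.59; Redwood Transit 101,976.55.
Capped: Central Nutrition ($45,500); balance $224,000 reallocated over remaining residents 6,083.
Shares after redistribution: Ashcroft Literacy 63,447.64 → $63,450; West Wellness 18,817.03 → $18,825; Redwood Transit 141,735.33 → $141,725.

Central Nutrition: $45,500 | Ashcroft Literacy: $63,450 | West Wellness: $18,825 | Redwood Transit: $141,725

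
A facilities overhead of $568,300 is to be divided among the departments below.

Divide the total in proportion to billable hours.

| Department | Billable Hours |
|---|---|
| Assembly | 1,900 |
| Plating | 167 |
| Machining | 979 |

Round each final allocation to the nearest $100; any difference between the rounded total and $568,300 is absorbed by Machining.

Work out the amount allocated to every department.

Combined billable hours = 3,046.
Pro-rata amounts: Assembly 1,900/3,046 × $568,300 = 354,487.85; Plating 167/3,046 × $568,300 = 31,157.62; Machining 979/3,046 × $568,300 = 182,654.53.
Rounded to nearest $100: Assembly $354,500; Plating $31,200; Machining $182,700. Sum = $568,400.
Difference $568,300 − $568,400 = −$100 applied to Machining: Machining becomes $182,600.

Assembly: $354,500 | Plating: $31,200 | Machining: $182,600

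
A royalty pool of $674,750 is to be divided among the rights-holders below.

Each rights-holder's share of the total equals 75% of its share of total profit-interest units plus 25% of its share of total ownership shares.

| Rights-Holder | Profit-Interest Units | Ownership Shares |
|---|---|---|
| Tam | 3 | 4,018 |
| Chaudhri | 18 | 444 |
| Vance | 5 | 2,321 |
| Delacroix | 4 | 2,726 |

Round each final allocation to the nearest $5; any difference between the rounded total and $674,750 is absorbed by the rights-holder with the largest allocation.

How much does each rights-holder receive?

Tam: $121,885 · Chaudhri: $311,510 · Vance: $125,520 · Delacroix: $115,835

Profit-interest units total 30; ownership shares total 9,509.
Blended shares (75% profit-interest units + 25% ownership shares): Tam 0.1806; Chaudhri 0.4617; Vance 0.1860; Delacroix 0.1717.
Pro-rata amounts: Tam 121,884.66; Chaudhri 311,513.96; Vance 125,517.76; Delacroix 115,833.62.
Rounded to nearest $5: Tam $121,885; Chaudhri $311,515; Vance $125,520; Delacroix $115,835. Sum = $674,755.
Difference $674,750 − $674,755 = −$5 applied to largest allocation (Chaudhri): Chaudhri becomes $311,510.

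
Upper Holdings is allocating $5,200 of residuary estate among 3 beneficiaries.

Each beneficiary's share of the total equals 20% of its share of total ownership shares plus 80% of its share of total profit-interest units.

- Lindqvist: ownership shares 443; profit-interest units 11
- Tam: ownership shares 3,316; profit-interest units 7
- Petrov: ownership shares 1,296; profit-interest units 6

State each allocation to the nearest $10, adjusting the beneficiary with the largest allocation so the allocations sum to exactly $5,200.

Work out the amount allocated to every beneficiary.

Totals — ownership shares 5,055, profit-interest units 24.
Blended shares (20% ownership shares + 80% profit-interest units): Lindqvist 0.3842; Tam 0.3645; Petrov 0.2513.
Proportional shares: Lindqvist 1,997.81; Tam 1,895.56; Petrov 1,306.64.
Rounded to nearest $10: Lindqvist $2,000; Tam $1,900; Petrov $1,310. Sum = $5,210.
Difference $5,200 − $5,210 = −$10 applied to largest allocation (Lindqvist): Lindqvist becomes $1,990.

Lindqvist: $1,990; Tam: $1,900; Petrov: $1,310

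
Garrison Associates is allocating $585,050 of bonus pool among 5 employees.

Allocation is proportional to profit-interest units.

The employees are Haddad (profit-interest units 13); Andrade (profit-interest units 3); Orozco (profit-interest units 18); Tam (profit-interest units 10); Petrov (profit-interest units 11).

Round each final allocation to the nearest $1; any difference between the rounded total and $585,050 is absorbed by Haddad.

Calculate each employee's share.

Haddad: $138,284 · Andrade: $31,912 · Orozco: $191,471 · Tam: $106,373 · Petrov: $117,010

Sum of profit-interest units: 55.
Proportional shares: Haddad 13/55 × $585,050 = 138,284.55; Andrade 3/55 × $585,050 = 31,911.82; Orozco 18/55 × $585,050 = 191,470.91; Tam 10/55 × $585,050 = 106,372.73; Petrov 11/55 × $585,050 = 117,010.00.
Rounded to nearest $1: Haddad $138,285; Andrade $31,912; Orozco $191,471; Tam $106,373; Petrov $117,010. Sum = $585,051.
Difference $585,050 − $585,051 = −$1 applied to Haddad: Haddad becomes $138,284.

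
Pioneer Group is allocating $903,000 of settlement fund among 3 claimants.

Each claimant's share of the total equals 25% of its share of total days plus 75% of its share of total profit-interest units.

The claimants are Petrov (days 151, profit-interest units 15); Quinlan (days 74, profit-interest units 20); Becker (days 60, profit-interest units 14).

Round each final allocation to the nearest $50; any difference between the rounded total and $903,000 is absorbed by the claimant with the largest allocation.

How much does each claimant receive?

Petrov: $326,950 | Quinlan: $335,000 | Becker: $241,050

Totals — days 285, profit-interest units 49.
Blended shares (25% days + 75% profit-interest units): Petrov 0.3620; Quinlan 0.3710; Becker 0.2669.
Proportional shares: Petrov 326,929.32; Quinlan 335,044.36; Becker 241,026.32.
Rounded to nearest $50: Petrov $326,950; Quinlan $335,050; Becker $241,050. Sum = $903,050.
Difference $903,000 − $903,050 = −$50 applied to largest allocation (Quinlan): Quinlan becomes $335,000.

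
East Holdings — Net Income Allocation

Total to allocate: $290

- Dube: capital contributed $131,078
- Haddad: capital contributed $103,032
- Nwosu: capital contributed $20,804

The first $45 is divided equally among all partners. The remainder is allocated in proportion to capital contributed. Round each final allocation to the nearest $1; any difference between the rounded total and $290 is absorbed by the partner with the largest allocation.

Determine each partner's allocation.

$45 shared equally gives $15 per partner.
Remainder $245 by capital contributed (total 254,914): Dube 125.98 → $126; Haddad 99.02 → $99; Nwosu 19.99 → $20.
Totals: Dube $15 + $126 = $141; Haddad $15 + $99 = $114; Nwosu $15 + $20 = $35.

Dube: $141; Haddad: $114; Nwosu: $35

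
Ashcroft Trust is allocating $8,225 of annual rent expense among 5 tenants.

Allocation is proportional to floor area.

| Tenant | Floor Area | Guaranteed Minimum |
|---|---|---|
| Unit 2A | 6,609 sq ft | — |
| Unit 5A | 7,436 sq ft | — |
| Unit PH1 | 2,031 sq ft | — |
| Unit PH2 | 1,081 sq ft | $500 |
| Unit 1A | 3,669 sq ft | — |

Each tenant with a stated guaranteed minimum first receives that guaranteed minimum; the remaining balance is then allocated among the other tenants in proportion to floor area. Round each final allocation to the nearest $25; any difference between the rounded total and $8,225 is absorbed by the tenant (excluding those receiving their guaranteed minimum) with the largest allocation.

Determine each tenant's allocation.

Unit 2A: $2,575; Unit 5A: $2,925; Unit PH1: $800; Unit PH2: $500; Unit 1A: $1,425

Guaranteed amounts: Unit PH2 $500. Remaining pool $7,725.
Remaining pool split over remaining floor area 19,745: Unit 2A 2,585.69 → $2,575; Unit 5A 2,909.25 → $2,900; Unit PH1 794.60 → $800; Unit 1A 1,435.45 → $1,425.
Rounding difference +$25 applied to Unit 5A → $2,925.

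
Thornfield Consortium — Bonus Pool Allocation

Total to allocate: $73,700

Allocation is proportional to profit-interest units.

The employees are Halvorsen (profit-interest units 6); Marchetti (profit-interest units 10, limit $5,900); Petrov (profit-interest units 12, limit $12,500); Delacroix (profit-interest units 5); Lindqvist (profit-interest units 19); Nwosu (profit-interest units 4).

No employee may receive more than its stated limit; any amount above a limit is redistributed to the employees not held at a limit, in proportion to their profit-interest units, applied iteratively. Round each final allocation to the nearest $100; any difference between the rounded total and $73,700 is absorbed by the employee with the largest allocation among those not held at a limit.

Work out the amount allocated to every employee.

Combined profit-interest units = 56.
Pro-rata shares before constraints: Halvorsen 7,896.43; Marchetti 13,160.71; Petrov 15,792.86; Delacroix 6,580.36; Lindqvist 25,005.36; Nwosu 5,264.29.
Capped: Marchetti ($5,900), Petrov ($12,500); balance $55,300 reallocated over remaining profit-interest units 34.
Shares after redistribution: Halvorsen 9,758.82 → $9,800; Delacroix 8,132.35 → $8,100; Lindqvist 30,902.94 → $30,900; Nwosu 6,505.88 → $6,500.

Halvorsen: $9,800 | Marchetti: $5,900 | Petrov: $12,500 | Delacroix: $8,100 | Lindqvist: $30,900 | Nwosu: $6,500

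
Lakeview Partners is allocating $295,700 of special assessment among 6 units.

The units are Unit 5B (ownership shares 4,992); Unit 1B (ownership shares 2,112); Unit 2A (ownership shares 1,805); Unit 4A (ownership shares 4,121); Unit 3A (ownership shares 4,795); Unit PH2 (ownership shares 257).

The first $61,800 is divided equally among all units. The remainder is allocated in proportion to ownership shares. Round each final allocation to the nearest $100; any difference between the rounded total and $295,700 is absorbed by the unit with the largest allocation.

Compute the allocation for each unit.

Unit 5B: $75,000 | Unit 1B: $37,600 | Unit 2A: $33,600 | Unit 4A: $63,600 | Unit 3A: $72,300 | Unit PH2: $13,600

Equal tier: $61,800 ÷ 6 = $10,300 apiece.
Remainder $233,900 by ownership shares (total 18,082): Unit 5B 64,574.10 → $64,600; Unit 1B 27,319.81 → $27,300; Unit 2A 23,348.61 → $23,300; Unit 4A 53,307.26 → $53,300; Unit 3A 62,025.80 → $62,000; Unit PH2 3,324.43 → $3,300.
Rounding difference +$100 on remainder applied to Unit 5B.
Totals: Unit 5B $10,300 + $64,700 = $75,000; Unit 1B $10,300 + $27,300 = $37,600; Unit 2A $10,300 + $23,300 = $33,600; Unit 4A $10,300 + $53,300 = $63,600; Unit 3A $10,300 + $62,000 = $72,300; Unit PH2 $10,300 + $3,300 = $13,600.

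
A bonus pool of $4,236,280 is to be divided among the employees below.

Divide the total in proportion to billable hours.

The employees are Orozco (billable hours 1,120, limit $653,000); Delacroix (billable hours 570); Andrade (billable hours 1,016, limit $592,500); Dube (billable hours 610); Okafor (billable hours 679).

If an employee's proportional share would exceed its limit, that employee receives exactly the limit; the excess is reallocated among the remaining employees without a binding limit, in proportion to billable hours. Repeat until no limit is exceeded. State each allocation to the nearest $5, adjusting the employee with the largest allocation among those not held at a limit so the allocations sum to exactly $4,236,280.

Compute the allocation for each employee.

Combined billable hours = 3,995.
Pro-rata shares before constraints: Orozco 1,187,642.95; Delacroix 604,425.43; Andrade 1,077,361.82; Dube 646,841.25; Okafor 720,008.54.
Held at cap: Orozco ($653,000), Andrade ($592,500); remaining pool $2,990,780 reallocated over remaining billable hours 1,859.
Shares after redistribution: Delacroix 917,022.38 → $917,020; Dube 981,374.83 → $981,375; Okafor 1,092,382.80 → $1,092,385.

Orozco: $653,000; Delacroix: $917,020; Andrade: $592,500; Dube: $981,375; Okafor: $1,092,385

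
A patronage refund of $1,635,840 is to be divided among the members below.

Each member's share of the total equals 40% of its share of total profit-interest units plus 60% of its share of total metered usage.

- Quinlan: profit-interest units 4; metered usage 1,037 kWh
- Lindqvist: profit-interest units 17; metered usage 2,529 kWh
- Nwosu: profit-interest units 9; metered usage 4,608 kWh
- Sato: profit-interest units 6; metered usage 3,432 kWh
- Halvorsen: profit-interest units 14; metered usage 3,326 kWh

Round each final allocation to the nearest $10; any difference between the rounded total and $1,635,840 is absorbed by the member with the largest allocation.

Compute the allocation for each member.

Profit-interest units total 50; metered usage total 14,932.
Blended shares (40% profit-interest units + 60% metered usage): Quinlan 0.0737; Lindqvist 0.2376; Nwosu 0.2572; Sato 0.1859; Halvorsen 0.2456.
Unrounded shares: Quinlan 120,510.53; Lindqvist 388,709.41; Nwosu 420,671.62; Sato 304,111.11; Halvorsen 401,837.33.
After rounding ($10): Quinlan $120,510; Lindqvist $388,710; Nwosu $420,670; Sato $304,110; Halvorsen $401,840. Sum = $1,635,840.
Sum already equals the total — no adjustment.

Quinlan: $120,510 | Lindqvist: $388,710 | Nwosu: $420,670 | Sato: $304,110 | Halvorsen: $401,840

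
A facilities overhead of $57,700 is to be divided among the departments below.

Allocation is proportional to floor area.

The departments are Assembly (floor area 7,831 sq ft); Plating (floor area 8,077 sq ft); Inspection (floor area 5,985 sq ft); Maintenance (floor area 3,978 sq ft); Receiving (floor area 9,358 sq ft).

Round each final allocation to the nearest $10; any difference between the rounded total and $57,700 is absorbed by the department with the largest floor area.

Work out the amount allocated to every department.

Assembly: $12,830 · Plating: $13,230 · Inspection: $9,800 · Maintenance: $6,520 · Receiving: $15,320

Total floor area = 35,229.
Unrounded shares: Assembly 7,831/35,229 × $57,700 = 12,826.04; Plating 8,077/35,229 × $57,700 = 13,228.96; Inspection 5,985/35,229 × $57,700 = 9,802.56; Maintenance 3,978/35,229 × $57,700 = 6,515.39; Receiving 9,358/35,229 × $57,700 = 15,327.05.
At nearest $10: Assembly $12,830; Plating $13,230; Inspection $9,800; Maintenance $6,520; Receiving $15,330. Sum = $57,710.
Difference $57,700 − $57,710 = −$10 applied to largest floor area (Receiving): Receiving becomes $15,320.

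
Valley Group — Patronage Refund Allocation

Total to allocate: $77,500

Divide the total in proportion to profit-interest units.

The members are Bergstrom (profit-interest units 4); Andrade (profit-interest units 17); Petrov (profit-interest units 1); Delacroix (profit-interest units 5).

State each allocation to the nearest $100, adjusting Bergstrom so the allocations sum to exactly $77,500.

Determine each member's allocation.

Bergstrom: $11,400 · Andrade: $48,800 · Petrov: $2,900 · Delacroix: $14,400

Total profit-interest units = 27.
Raw shares: Bergstrom 4/27 × $77,500 = 11,481.48; Andrade 17/27 × $77,500 = 48,796.30; Petrov 1/27 × $77,500 = 2,870.37; Delacroix 5/27 × $77,500 = 14,351.85.
Rounded to nearest $100: Bergstrom $11,500; Andrade $48,800; Petrov $2,900; Delacroix $14,400. Sum = $77,600.
Difference $77,500 − $77,600 = −$100 applied to Bergstrom: Bergstrom becomes $11,400.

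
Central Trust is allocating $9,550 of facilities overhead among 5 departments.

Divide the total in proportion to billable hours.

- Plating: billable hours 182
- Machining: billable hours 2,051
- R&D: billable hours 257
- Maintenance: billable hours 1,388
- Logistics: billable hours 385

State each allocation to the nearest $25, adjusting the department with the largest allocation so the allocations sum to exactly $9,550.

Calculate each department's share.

Total billable hours = 4,263.
Unrounded shares: Plating 182/4,263 × $9,550 = 407.72; Machining 2,051/4,263 × $9,550 = 4,594.66; R&D 257/4,263 × $9,550 = 575.73; Maintenance 1,388/4,263 × $9,550 = 3,109.41; Logistics 385/4,263 × $9,550 = 862.48.
After rounding ($25): Plating $400; Machining $4,600; R&D $575; Maintenance $3,100; Logistics $850. Sum = $9,525.
Difference $9,550 − $9,525 = +$25 applied to largest allocation (Machining): Machining becomes $4,625.

Plating: $400 | Machining: $4,625 | R&D: $575 | Maintenance: $3,100 | Logistics: $850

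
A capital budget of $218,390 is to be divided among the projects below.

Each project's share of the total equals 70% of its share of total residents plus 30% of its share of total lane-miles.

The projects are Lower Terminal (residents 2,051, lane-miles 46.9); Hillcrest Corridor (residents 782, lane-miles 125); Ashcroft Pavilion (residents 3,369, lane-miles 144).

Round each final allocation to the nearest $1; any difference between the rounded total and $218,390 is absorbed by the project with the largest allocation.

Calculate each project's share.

Lower Terminal: $60,282 | Hillcrest Corridor: $45,200 | Ashcroft Pavilion: $112,908

Totals — residents 6,202, lane-miles 315.9.
Composite weights (70% residents + 30% lane-miles): Lower Terminal 0.2760; Hillcrest Corridor 0.2070; Ashcroft Pavilion 0.5170.
Proportional shares: Lower Terminal 60,282.03; Hillcrest Corridor 45,200.24; Ashcroft Pavilion 112,907.73.
After rounding ($1): Lower Terminal $60,282; Hillcrest Corridor $45,200; Ashcroft Pavilion $112,908. Sum = $218,390.
No rounding difference to absorb.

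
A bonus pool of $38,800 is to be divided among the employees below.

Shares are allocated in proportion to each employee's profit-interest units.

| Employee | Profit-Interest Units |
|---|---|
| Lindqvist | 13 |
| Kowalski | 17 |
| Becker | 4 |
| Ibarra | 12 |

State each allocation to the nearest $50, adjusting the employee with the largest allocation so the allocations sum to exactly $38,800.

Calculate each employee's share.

Sum of profit-interest units: 46.
Raw shares: Lindqvist 13/46 × $38,800 = 10,965.22; Kowalski 17/46 × $38,800 = 14,339.13; Becker 4/46 × $38,800 = 3,373.91; Ibarra 12/46 × $38,800 = 10,121.74.
Rounded to nearest $50: Lindqvist $10,950; Kowalski $14,350; Becker $3,350; Ibarra $10,100. Sum = $38,750.
Difference $38,800 − $38,750 = +$50 applied to largest allocation (Kowalski): Kowalski becomes $14,400.

Lindqvist: $10,950 · Kowalski: $14,400 · Becker: $3,350 · Ibarra: $10,100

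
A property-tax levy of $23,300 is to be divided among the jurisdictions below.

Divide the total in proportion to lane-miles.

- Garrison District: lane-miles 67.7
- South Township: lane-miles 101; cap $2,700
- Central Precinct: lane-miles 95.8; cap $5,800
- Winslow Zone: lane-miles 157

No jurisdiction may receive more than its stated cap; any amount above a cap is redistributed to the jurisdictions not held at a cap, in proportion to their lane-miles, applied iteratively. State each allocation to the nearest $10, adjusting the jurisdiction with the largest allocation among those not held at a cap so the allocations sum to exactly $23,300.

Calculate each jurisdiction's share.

Garrison District: $4,460 | South Township: $2,700 | Central Precinct: $5,800 | Winslow Zone: $10,340

Sum of lane-miles: 421.5.
Proportional shares (ignoring caps): Garrison District 3,742.37; South Township 5,583.16; Central Precinct 5,295.71; Winslow Zone 8,678.77.
Cap binds for South Township ($2,700); residual $20,600 reallocated over remaining lane-miles 320.5.
Cap binds for Central Precinct ($5,800); residual $14,800 reallocated over remaining lane-miles 224.7.
Remaining shares: Garrison District 4,459.10 → $4,460; Winslow Zone 10,340.90 → $10,340.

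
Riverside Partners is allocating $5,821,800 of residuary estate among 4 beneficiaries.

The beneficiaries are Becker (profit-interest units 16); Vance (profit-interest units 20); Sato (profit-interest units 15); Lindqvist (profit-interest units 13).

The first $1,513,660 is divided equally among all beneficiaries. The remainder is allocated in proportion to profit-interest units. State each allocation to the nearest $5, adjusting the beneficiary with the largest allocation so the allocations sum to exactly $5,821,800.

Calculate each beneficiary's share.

Becker: $1,455,450 | Vance: $1,724,710 | Sato: $1,388,135 | Lindqvist: $1,253,505

Equal tier: $1,513,660 ÷ 4 = $378,415 apiece.
Remainder $4,308,140 by profit-interest units (total 64): Becker 1,077,035.00 → $1,077,035; Vance 1,346,293.75 → $1,346,295; Sato 1,009,720.31 → $1,009,720; Lindqvist 875,090.94 → $875,090.
Totals: Becker $378,415 + $1,077,035 = $1,455,450; Vance $378,415 + $1,346,295 = $1,724,710; Sato $378,415 + $1,009,720 = $1,388,135; Lindqvist $378,415 + $875,090 = $1,253,505.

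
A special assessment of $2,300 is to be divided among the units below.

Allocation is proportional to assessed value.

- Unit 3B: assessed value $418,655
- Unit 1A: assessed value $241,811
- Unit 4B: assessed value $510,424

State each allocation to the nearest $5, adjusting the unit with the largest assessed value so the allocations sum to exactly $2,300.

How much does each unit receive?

Unit 3B: $820 | Unit 1A: $475 | Unit 4B: $1,005

Assessed value total: 418,655 + 241,811 + 510,424 = 1,170,890.
Raw shares: Unit 3B 822.37; Unit 1A 474.99; Unit 4B 1,002.63.
At nearest $5: Unit 3B $820; Unit 1A $475; Unit 4B $1,005. Sum = $2,300.
Sum already equals the total — no adjustment.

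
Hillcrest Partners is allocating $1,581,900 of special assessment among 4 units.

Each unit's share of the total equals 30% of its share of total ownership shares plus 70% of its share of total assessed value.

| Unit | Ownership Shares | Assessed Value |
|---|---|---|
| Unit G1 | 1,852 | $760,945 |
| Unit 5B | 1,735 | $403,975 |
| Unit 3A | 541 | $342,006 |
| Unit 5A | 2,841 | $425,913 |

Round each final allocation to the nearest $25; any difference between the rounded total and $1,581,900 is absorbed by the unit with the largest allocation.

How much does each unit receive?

Unit G1: $562,075 | Unit 5B: $349,575 | Unit 3A: $232,775 | Unit 5A: $437,475

Ownership shares total 6,969; assessed value total 1,932,839.
Composite weights (30% ownership shares + 70% assessed value): Unit G1 0.3553; Unit 5B 0.2210; Unit 3A 0.1472; Unit 5A 0.2765.
Pro-rata amounts: Unit G1 562,064.14; Unit 5B 349,587.44; Unit 3A 232,777.03; Unit 5A 437,471.39.
At nearest $25: Unit G1 $562,075; Unit 5B $349,575; Unit 3A $232,775; Unit 5A $437,475. Sum = $1,581,900.
No rounding difference to absorb.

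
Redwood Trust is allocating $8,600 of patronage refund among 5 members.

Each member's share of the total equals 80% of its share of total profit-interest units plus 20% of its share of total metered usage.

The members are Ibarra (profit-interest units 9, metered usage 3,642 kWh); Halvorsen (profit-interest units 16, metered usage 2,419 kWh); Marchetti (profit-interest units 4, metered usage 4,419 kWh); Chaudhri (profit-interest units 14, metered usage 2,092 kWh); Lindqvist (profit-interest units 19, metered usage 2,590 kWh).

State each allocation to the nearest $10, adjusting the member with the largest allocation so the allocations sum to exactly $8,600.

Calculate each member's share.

Profit-interest units total 62; metered usage total 15,162.
Combined weights (80% profit-interest units + 20% metered usage): Ibarra 0.1642; Halvorsen 0.2384; Marchetti 0.1099; Chaudhri 0.2082; Lindqvist 0.2793.
Unrounded shares: Ibarra 1,411.86; Halvorsen 2,049.90; Marchetti 945.17; Chaudhri 1,790.87; Lindqvist 2,402.20.
After rounding ($10): Ibarra $1,410; Halvorsen $2,050; Marchetti $950; Chaudhri $1,790; Lindqvist $2,400. Sum = $8,600.
No rounding difference to absorb.

Ibarra: $1,410; Halvorsen: $2,050; Marchetti: $950; Chaudhri: $1,790; Lindqvist: $2,400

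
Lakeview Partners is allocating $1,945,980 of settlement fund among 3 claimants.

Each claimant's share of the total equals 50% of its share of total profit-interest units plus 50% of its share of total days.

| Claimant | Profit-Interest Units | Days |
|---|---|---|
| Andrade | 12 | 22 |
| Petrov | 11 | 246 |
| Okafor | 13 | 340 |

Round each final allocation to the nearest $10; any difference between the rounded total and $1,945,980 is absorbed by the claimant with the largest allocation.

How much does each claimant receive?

Andrade: $359,540 · Petrov: $690,980 · Okafor: $895,460

Totals — profit-interest units 36, days 608.
Blended shares (50% profit-interest units + 50% days): Andrade 0.1848; Petrov 0.3551; Okafor 0.4602.
Raw shares: Andrade 359,536.88; Petrov 690,979.38; Okafor 895,463.75.
Rounded to nearest $10: Andrade $359,540; Petrov $690,980; Okafor $895,460. Sum = $1,945,980.
Sum already equals the total — no adjustment.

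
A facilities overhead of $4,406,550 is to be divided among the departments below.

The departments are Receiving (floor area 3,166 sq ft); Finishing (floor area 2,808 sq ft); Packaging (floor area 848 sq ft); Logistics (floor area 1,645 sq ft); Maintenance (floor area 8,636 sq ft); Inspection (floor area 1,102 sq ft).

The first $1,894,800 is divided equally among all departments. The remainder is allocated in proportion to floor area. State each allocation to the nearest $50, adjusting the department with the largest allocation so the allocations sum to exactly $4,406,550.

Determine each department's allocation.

First tranche $1,894,800 split equally: $315,800 each.
Remainder $2,511,750 by floor area (total 18,205): Receiving 436,814.09 → $436,800; Finishing 387,420.71 → $387,400; Packaging 116,998.85 → $117,000; Logistics 226,961.21 → $226,950; Maintenance 1,191,511.84 → $1,191,500; Inspection 152,043.31 → $152,050.
Rounding difference +$50 on remainder applied to Maintenance.
Totals: Receiving $315,800 + $436,800 = $752,600; Finishing $315,800 + $387,400 = $703,200; Packaging $315,800 + $117,000 = $432,800; Logistics $315,800 + $226,950 = $542,750; Maintenance $315,800 + $1,191,550 = $1,507,350; Inspection $315,800 + $152,050 = $467,850.

Receiving: $752,600 · Finishing: $703,200 · Packaging: $432,800 · Logistics: $542,750 · Maintenance: $1,507,350 · Inspection: $467,850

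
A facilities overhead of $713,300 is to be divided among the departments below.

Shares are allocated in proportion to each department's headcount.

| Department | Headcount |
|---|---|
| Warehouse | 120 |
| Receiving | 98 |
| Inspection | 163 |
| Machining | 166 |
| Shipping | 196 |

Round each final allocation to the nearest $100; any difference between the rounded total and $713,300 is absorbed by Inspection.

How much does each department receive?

Warehouse: $115,200 | Receiving: $94,100 | Inspection: $156,400 | Machining: $159,400 | Shipping: $188,200

Sum of headcount: 743.
Proportional shares: Warehouse 120/743 × $713,300 = 115,203.23; Receiving 98/743 × $713,300 = 94,082.64; Inspection 163/743 × $713,300 = 156,484.39; Machining 166/743 × $713,300 = 159,364.47; Shipping 196/743 × $713,300 = 188,165.28.
Rounded to nearest $100: Warehouse $115,200; Receiving $94,100; Inspection $156,500; Machining $159,400; Shipping $188,200. Sum = $713,400.
Difference $713,300 − $713,400 = −$100 applied to Inspection: Inspection becomes $156,400.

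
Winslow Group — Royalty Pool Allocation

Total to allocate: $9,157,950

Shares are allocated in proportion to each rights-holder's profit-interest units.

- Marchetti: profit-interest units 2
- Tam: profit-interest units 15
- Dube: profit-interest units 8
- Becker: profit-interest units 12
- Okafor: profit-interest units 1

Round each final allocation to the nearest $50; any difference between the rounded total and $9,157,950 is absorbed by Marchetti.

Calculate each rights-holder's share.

Marchetti: $481,950 | Tam: $3,615,000 | Dube: $1,928,000 | Becker: $2,892,000 | Okafor: $241,000

Sum of profit-interest units: 38.
Raw shares: Marchetti 2/38 × $9,157,950 = 481,997.37; Tam 15/38 × $9,157,950 = 3,614,980.26; Dube 8/38 × $9,157,950 = 1,927,989.47; Becker 12/38 × $9,157,950 = 2,891,984.21; Okafor 1/38 × $9,157,950 = 240,998.68.
After rounding ($50): Marchetti $482,000; Tam $3,615,000; Dube $1,928,000; Becker $2,892,000; Okafor $241,000. Sum = $9,158,000.
Difference $9,157,950 − $9,158,000 = −$50 applied to Marchetti: Marchetti becomes $481,950.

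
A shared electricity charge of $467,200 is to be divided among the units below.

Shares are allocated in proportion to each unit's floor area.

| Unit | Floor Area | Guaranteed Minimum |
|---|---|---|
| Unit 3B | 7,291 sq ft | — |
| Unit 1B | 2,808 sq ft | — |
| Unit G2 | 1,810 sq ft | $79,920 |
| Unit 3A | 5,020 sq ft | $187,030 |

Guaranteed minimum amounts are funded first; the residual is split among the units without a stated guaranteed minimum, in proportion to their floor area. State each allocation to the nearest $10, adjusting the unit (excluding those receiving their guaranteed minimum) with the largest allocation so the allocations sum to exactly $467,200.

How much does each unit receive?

Fund the minimums — Unit G2 $79,920; Unit 3A $187,030. Remaining pool $200,250.
Remaining pool split over remaining floor area 10,099: Unit 3B 144,571.02 → $144,570; Unit 1B 55,678.98 → $55,680.

Unit 3B: $144,570 · Unit 1B: $55,680 · Unit G2: $79,920 · Unit 3A: $187,030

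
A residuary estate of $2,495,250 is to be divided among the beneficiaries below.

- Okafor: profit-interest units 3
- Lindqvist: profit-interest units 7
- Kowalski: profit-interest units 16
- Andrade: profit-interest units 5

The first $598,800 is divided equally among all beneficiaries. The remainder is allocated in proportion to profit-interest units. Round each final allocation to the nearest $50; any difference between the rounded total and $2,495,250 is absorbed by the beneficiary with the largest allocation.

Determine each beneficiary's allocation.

First tranche $598,800 split equally: $149,700 each.
Remainder $1,896,450 by profit-interest units (total 31): Okafor 183,527.42 → $183,550; Lindqvist 428,230.65 → $428,250; Kowalski 978,812.90 → $978,800; Andrade 305,879.03 → $305,900.
Rounding difference −$50 on remainder applied to Kowalski.
Totals: Okafor $149,700 + $183,550 = $333,250; Lindqvist $149,700 + $428,250 = $577,950; Kowalski $149,700 + $978,750 = $1,128,450; Andrade $149,700 + $305,900 = $455,600.

Okafor: $333,250; Lindqvist: $577,950; Kowalski: $1,128,450; Andrade: $455,600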